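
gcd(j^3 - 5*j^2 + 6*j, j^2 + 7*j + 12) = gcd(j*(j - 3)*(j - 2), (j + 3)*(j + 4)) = 1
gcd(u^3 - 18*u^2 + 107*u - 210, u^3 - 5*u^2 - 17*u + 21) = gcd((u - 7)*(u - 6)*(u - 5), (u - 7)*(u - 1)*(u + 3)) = u - 7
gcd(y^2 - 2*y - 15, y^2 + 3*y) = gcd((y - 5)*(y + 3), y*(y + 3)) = y + 3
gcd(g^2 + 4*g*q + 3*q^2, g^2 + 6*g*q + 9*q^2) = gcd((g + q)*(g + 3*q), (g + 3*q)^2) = g + 3*q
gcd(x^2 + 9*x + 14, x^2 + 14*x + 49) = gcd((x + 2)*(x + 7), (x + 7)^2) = x + 7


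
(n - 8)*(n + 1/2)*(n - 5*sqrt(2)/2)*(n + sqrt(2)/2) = n^4 - 15*n^3/2 - 2*sqrt(2)*n^3 - 13*n^2/2 + 15*sqrt(2)*n^2 + 8*sqrt(2)*n + 75*n/4 + 10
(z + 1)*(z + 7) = z^2 + 8*z + 7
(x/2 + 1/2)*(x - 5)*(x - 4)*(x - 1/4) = x^4/2 - 33*x^3/8 + 13*x^2/2 + 69*x/8 - 5/2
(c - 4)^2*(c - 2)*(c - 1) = c^4 - 11*c^3 + 42*c^2 - 64*c + 32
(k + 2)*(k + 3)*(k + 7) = k^3 + 12*k^2 + 41*k + 42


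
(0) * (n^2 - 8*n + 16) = 0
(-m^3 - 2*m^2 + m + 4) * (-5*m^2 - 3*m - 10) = 5*m^5 + 13*m^4 + 11*m^3 - 3*m^2 - 22*m - 40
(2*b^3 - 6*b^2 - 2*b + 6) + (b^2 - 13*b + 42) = 2*b^3 - 5*b^2 - 15*b + 48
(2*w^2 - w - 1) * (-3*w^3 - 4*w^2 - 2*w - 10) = -6*w^5 - 5*w^4 + 3*w^3 - 14*w^2 + 12*w + 10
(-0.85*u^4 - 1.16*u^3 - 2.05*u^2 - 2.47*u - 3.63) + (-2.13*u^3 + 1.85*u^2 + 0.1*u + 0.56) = -0.85*u^4 - 3.29*u^3 - 0.2*u^2 - 2.37*u - 3.07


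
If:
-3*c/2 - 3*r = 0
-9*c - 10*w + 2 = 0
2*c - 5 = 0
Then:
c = 5/2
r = -5/4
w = -41/20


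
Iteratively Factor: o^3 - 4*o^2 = (o)*(o^2 - 4*o) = o*(o - 4)*(o)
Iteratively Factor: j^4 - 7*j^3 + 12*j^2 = (j - 3)*(j^3 - 4*j^2) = (j - 4)*(j - 3)*(j^2) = j*(j - 4)*(j - 3)*(j)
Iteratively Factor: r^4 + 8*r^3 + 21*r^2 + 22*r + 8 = (r + 1)*(r^3 + 7*r^2 + 14*r + 8) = (r + 1)*(r + 2)*(r^2 + 5*r + 4) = (r + 1)^2*(r + 2)*(r + 4)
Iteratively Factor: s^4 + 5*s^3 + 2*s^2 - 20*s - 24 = (s - 2)*(s^3 + 7*s^2 + 16*s + 12) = (s - 2)*(s + 2)*(s^2 + 5*s + 6) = (s - 2)*(s + 2)^2*(s + 3)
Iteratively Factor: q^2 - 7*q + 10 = (q - 5)*(q - 2)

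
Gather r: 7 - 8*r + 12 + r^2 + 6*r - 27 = r^2 - 2*r - 8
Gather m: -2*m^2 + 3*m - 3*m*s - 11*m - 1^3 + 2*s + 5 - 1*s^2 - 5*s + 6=-2*m^2 + m*(-3*s - 8) - s^2 - 3*s + 10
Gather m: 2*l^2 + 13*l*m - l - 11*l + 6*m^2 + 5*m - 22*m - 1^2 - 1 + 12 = 2*l^2 - 12*l + 6*m^2 + m*(13*l - 17) + 10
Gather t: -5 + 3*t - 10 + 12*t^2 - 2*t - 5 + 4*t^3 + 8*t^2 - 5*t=4*t^3 + 20*t^2 - 4*t - 20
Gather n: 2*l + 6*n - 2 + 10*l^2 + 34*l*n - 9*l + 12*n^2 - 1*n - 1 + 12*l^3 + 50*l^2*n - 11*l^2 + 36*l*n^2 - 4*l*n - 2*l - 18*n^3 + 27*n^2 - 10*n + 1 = 12*l^3 - l^2 - 9*l - 18*n^3 + n^2*(36*l + 39) + n*(50*l^2 + 30*l - 5) - 2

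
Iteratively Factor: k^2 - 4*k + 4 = (k - 2)*(k - 2)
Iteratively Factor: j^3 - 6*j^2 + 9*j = (j - 3)*(j^2 - 3*j) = j*(j - 3)*(j - 3)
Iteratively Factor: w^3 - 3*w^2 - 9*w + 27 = (w - 3)*(w^2 - 9) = (w - 3)*(w + 3)*(w - 3)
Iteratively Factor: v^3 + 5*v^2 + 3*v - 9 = (v - 1)*(v^2 + 6*v + 9) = (v - 1)*(v + 3)*(v + 3)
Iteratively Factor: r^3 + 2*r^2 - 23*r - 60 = (r + 3)*(r^2 - r - 20) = (r - 5)*(r + 3)*(r + 4)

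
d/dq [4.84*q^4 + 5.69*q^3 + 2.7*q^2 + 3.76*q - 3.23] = 19.36*q^3 + 17.07*q^2 + 5.4*q + 3.76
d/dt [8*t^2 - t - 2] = 16*t - 1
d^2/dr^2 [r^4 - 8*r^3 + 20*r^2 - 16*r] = 12*r^2 - 48*r + 40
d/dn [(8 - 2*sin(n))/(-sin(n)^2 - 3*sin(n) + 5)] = 2*(8*sin(n) + cos(n)^2 + 6)*cos(n)/(sin(n)^2 + 3*sin(n) - 5)^2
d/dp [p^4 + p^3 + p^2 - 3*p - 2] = 4*p^3 + 3*p^2 + 2*p - 3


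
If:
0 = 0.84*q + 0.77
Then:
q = -0.92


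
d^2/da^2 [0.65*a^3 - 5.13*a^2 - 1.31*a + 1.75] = 3.9*a - 10.26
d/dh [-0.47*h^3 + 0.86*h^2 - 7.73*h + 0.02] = -1.41*h^2 + 1.72*h - 7.73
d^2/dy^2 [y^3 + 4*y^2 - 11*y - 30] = 6*y + 8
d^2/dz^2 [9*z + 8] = 0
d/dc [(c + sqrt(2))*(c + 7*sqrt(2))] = 2*c + 8*sqrt(2)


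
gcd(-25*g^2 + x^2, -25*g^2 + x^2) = -25*g^2 + x^2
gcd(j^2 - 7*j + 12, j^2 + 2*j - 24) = j - 4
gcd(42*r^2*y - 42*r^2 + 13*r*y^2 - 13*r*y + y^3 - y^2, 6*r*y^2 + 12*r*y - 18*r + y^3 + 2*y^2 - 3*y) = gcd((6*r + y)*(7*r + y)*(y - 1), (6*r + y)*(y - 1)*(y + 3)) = 6*r*y - 6*r + y^2 - y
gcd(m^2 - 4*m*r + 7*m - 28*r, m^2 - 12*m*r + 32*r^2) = -m + 4*r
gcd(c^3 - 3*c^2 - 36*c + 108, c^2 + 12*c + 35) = 1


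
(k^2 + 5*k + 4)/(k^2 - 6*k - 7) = (k + 4)/(k - 7)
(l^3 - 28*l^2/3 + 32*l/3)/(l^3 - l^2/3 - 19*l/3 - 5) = l*(-3*l^2 + 28*l - 32)/(-3*l^3 + l^2 + 19*l + 15)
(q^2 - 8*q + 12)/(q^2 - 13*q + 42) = (q - 2)/(q - 7)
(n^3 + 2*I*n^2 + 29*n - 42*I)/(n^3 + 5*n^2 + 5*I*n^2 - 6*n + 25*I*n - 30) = (n^3 + 2*I*n^2 + 29*n - 42*I)/(n^3 + 5*n^2*(1 + I) + n*(-6 + 25*I) - 30)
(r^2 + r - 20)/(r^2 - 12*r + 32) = (r + 5)/(r - 8)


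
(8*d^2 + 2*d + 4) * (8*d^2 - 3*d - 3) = 64*d^4 - 8*d^3 + 2*d^2 - 18*d - 12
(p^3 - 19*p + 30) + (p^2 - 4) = p^3 + p^2 - 19*p + 26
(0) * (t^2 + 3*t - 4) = 0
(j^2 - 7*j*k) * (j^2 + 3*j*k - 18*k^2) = j^4 - 4*j^3*k - 39*j^2*k^2 + 126*j*k^3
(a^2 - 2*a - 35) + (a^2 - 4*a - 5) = 2*a^2 - 6*a - 40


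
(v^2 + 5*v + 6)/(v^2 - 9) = (v + 2)/(v - 3)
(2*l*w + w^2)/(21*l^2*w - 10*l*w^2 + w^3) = (2*l + w)/(21*l^2 - 10*l*w + w^2)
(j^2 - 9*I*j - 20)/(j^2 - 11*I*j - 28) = (j - 5*I)/(j - 7*I)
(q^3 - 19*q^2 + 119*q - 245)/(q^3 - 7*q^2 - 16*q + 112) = (q^2 - 12*q + 35)/(q^2 - 16)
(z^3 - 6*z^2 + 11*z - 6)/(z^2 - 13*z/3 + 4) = 3*(z^2 - 3*z + 2)/(3*z - 4)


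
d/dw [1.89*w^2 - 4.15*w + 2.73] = 3.78*w - 4.15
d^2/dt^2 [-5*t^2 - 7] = -10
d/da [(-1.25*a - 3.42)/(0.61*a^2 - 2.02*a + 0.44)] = (0.7625*a^2 + 4.1724*a - 7.4584)/(0.3721*a^4 - 2.4644*a^3 + 4.6172*a^2 - 1.7776*a + 0.1936)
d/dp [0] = 0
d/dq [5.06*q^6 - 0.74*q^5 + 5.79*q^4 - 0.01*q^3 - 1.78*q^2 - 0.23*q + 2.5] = 30.36*q^5 - 3.7*q^4 + 23.16*q^3 - 0.03*q^2 - 3.56*q - 0.23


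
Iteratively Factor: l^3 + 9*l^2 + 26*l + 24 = (l + 3)*(l^2 + 6*l + 8) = (l + 3)*(l + 4)*(l + 2)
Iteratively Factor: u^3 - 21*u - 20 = (u + 1)*(u^2 - u - 20) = (u + 1)*(u + 4)*(u - 5)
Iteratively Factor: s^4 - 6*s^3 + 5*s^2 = (s)*(s^3 - 6*s^2 + 5*s) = s*(s - 5)*(s^2 - s) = s*(s - 5)*(s - 1)*(s)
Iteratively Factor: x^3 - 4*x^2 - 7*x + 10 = (x - 5)*(x^2 + x - 2) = (x - 5)*(x + 2)*(x - 1)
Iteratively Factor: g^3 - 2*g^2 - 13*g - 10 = (g - 5)*(g^2 + 3*g + 2) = (g - 5)*(g + 1)*(g + 2)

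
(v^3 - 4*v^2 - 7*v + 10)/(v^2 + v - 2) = v - 5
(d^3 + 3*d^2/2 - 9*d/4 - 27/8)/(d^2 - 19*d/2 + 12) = (d^2 + 3*d + 9/4)/(d - 8)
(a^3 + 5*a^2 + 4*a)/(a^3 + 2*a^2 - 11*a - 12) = a/(a - 3)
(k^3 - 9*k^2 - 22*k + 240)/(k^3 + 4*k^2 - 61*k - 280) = (k - 6)/(k + 7)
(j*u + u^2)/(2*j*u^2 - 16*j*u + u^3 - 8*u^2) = (j + u)/(2*j*u - 16*j + u^2 - 8*u)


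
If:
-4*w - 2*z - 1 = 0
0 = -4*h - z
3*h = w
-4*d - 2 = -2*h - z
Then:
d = -3/8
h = -1/4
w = -3/4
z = 1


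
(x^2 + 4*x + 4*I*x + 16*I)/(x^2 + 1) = (x^2 + 4*x*(1 + I) + 16*I)/(x^2 + 1)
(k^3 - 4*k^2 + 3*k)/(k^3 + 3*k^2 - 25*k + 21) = k/(k + 7)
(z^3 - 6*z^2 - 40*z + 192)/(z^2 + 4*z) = (z^3 - 6*z^2 - 40*z + 192)/(z*(z + 4))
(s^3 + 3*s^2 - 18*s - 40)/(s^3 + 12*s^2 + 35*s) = (s^2 - 2*s - 8)/(s*(s + 7))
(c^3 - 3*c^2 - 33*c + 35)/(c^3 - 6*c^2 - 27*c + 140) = (c - 1)/(c - 4)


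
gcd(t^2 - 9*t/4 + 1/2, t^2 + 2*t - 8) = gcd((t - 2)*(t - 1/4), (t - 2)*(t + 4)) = t - 2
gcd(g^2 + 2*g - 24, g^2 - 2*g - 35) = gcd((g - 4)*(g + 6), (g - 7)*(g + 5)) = 1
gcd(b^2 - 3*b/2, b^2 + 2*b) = b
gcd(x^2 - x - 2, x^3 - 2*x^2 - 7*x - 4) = x + 1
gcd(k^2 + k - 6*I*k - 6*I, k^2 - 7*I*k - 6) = k - 6*I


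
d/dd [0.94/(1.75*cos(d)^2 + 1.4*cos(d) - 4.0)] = (3.29*cos(d) + 1.316)*sin(d)/(1.75*cos(d)^2 + 1.4*cos(d) - 4.0)^2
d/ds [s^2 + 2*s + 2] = 2*s + 2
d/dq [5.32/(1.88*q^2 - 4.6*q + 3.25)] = (24.472 - 20.0032*q)/(1.88*q^2 - 4.6*q + 3.25)^2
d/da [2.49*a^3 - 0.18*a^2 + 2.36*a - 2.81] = 7.47*a^2 - 0.36*a + 2.36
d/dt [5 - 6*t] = -6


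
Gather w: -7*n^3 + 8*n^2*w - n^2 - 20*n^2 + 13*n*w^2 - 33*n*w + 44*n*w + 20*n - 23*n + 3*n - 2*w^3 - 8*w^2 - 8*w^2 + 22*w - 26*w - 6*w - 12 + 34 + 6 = -7*n^3 - 21*n^2 - 2*w^3 + w^2*(13*n - 16) + w*(8*n^2 + 11*n - 10) + 28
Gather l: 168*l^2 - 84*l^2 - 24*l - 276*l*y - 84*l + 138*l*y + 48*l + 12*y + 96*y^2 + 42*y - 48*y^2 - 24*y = 84*l^2 + l*(-138*y - 60) + 48*y^2 + 30*y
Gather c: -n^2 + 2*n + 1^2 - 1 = -n^2 + 2*n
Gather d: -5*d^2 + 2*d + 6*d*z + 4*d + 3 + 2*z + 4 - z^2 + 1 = -5*d^2 + d*(6*z + 6) - z^2 + 2*z + 8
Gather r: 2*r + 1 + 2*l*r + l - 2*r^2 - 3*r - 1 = l - 2*r^2 + r*(2*l - 1)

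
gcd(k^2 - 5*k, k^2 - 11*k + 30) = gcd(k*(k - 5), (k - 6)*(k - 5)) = k - 5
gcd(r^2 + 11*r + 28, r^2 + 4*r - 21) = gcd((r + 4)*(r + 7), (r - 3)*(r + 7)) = r + 7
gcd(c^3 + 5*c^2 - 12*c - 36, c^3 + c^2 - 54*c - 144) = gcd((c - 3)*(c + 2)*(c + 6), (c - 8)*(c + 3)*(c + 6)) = c + 6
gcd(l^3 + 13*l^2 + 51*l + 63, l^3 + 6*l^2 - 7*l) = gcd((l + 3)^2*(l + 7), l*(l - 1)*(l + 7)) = l + 7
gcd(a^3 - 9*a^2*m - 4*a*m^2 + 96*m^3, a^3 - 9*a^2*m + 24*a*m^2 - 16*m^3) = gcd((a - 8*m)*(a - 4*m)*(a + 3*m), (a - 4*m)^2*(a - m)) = a - 4*m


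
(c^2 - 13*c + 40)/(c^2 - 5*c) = (c - 8)/c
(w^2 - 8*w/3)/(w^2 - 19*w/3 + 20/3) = w*(3*w - 8)/(3*w^2 - 19*w + 20)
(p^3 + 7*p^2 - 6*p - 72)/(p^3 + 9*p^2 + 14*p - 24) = (p - 3)/(p - 1)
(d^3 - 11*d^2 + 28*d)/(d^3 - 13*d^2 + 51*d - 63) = d*(d - 4)/(d^2 - 6*d + 9)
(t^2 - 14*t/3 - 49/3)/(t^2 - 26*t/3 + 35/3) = (3*t + 7)/(3*t - 5)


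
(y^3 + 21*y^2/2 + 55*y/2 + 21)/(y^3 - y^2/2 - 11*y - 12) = (y + 7)/(y - 4)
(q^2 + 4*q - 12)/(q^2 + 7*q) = (q^2 + 4*q - 12)/(q*(q + 7))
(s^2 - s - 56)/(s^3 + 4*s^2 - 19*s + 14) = (s - 8)/(s^2 - 3*s + 2)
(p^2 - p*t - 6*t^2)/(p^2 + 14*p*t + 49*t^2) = (p^2 - p*t - 6*t^2)/(p^2 + 14*p*t + 49*t^2)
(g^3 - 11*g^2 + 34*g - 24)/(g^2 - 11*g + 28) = (g^2 - 7*g + 6)/(g - 7)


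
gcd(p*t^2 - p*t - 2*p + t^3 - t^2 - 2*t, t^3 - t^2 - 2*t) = t^2 - t - 2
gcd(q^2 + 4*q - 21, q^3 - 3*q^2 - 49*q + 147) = q^2 + 4*q - 21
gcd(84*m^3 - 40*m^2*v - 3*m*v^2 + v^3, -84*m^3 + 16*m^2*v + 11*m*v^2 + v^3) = -12*m^2 + 4*m*v + v^2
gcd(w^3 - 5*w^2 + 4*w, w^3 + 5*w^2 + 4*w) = w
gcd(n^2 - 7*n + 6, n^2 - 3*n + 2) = n - 1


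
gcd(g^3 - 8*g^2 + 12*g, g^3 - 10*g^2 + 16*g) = g^2 - 2*g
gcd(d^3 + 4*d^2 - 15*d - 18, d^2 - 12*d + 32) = 1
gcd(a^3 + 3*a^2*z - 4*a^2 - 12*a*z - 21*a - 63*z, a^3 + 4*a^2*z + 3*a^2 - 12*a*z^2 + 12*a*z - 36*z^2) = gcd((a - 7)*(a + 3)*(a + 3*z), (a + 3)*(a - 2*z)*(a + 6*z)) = a + 3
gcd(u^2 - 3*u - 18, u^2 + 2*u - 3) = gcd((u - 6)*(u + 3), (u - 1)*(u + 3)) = u + 3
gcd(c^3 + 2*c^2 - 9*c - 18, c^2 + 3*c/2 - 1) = c + 2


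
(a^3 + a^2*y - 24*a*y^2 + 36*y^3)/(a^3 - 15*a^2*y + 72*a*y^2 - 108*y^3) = (a^2 + 4*a*y - 12*y^2)/(a^2 - 12*a*y + 36*y^2)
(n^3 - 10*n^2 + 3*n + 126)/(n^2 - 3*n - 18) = n - 7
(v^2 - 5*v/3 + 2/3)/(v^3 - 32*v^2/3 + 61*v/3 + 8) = (3*v^2 - 5*v + 2)/(3*v^3 - 32*v^2 + 61*v + 24)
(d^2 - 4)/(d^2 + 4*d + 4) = (d - 2)/(d + 2)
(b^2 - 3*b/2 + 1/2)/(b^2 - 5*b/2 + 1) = (b - 1)/(b - 2)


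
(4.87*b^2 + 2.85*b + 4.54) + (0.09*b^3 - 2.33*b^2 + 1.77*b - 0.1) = 0.09*b^3 + 2.54*b^2 + 4.62*b + 4.44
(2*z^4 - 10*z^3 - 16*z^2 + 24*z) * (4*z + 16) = 8*z^5 - 8*z^4 - 224*z^3 - 160*z^2 + 384*z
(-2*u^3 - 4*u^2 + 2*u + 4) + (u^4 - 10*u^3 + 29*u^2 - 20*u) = u^4 - 12*u^3 + 25*u^2 - 18*u + 4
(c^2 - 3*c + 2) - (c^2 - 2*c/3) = 2 - 7*c/3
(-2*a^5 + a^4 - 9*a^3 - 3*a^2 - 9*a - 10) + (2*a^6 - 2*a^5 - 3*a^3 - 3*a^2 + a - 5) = 2*a^6 - 4*a^5 + a^4 - 12*a^3 - 6*a^2 - 8*a - 15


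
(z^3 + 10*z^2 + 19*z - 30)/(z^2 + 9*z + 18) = (z^2 + 4*z - 5)/(z + 3)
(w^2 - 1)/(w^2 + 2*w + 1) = (w - 1)/(w + 1)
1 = 1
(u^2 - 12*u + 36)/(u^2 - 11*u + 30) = (u - 6)/(u - 5)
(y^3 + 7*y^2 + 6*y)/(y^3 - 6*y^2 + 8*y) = (y^2 + 7*y + 6)/(y^2 - 6*y + 8)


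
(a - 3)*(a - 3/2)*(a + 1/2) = a^3 - 4*a^2 + 9*a/4 + 9/4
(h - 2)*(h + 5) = h^2 + 3*h - 10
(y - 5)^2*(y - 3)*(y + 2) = y^4 - 11*y^3 + 29*y^2 + 35*y - 150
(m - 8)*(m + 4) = m^2 - 4*m - 32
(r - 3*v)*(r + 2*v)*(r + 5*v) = r^3 + 4*r^2*v - 11*r*v^2 - 30*v^3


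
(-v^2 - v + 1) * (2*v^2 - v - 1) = -2*v^4 - v^3 + 4*v^2 - 1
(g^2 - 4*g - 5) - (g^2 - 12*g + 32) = 8*g - 37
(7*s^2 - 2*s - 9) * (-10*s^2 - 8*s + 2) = -70*s^4 - 36*s^3 + 120*s^2 + 68*s - 18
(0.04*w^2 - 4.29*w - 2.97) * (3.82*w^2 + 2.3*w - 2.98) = 0.1528*w^4 - 16.2958*w^3 - 21.3316*w^2 + 5.9532*w + 8.8506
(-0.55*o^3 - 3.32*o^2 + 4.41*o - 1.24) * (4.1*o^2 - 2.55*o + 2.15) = -2.255*o^5 - 12.2095*o^4 + 25.3645*o^3 - 23.4675*o^2 + 12.6435*o - 2.666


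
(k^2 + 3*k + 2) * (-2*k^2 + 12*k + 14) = -2*k^4 + 6*k^3 + 46*k^2 + 66*k + 28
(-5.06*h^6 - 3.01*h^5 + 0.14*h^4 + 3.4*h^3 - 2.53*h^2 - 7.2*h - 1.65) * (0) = 0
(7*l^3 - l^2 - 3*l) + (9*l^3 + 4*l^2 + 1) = 16*l^3 + 3*l^2 - 3*l + 1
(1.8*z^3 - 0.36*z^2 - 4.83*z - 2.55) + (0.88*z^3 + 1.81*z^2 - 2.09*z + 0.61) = 2.68*z^3 + 1.45*z^2 - 6.92*z - 1.94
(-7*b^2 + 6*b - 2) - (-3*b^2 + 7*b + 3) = -4*b^2 - b - 5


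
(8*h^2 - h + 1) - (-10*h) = 8*h^2 + 9*h + 1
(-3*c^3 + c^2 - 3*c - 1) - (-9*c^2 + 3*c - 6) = -3*c^3 + 10*c^2 - 6*c + 5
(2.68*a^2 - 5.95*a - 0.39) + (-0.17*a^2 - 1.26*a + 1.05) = 2.51*a^2 - 7.21*a + 0.66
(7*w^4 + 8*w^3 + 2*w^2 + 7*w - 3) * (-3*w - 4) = -21*w^5 - 52*w^4 - 38*w^3 - 29*w^2 - 19*w + 12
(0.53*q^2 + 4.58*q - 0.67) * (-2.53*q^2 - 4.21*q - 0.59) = -1.3409*q^4 - 13.8187*q^3 - 17.8994*q^2 + 0.1185*q + 0.3953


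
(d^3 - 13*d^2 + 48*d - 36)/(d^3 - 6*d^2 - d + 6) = (d - 6)/(d + 1)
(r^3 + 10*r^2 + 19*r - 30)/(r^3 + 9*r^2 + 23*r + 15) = (r^2 + 5*r - 6)/(r^2 + 4*r + 3)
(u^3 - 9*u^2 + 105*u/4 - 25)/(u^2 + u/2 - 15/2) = (u^2 - 13*u/2 + 10)/(u + 3)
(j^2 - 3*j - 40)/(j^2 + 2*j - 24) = (j^2 - 3*j - 40)/(j^2 + 2*j - 24)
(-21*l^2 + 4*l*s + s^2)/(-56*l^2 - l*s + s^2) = (-3*l + s)/(-8*l + s)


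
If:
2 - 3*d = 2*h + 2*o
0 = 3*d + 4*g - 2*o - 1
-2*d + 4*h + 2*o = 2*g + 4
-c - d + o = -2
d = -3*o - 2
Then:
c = 32/33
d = 3/11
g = -1/3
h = 89/66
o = -25/33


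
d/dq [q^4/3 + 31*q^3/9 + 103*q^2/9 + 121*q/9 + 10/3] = 4*q^3/3 + 31*q^2/3 + 206*q/9 + 121/9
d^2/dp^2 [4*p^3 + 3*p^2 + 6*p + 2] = 24*p + 6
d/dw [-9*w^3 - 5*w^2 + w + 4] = -27*w^2 - 10*w + 1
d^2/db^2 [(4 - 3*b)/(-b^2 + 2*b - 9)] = 2*((10 - 9*b)*(b^2 - 2*b + 9) + 4*(b - 1)^2*(3*b - 4))/(b^2 - 2*b + 9)^3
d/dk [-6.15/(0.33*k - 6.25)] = 2.0295/(0.33*k - 6.25)^2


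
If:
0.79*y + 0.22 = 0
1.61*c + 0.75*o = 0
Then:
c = -0.46583850931677*o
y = -0.28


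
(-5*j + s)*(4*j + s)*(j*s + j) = -20*j^3*s - 20*j^3 - j^2*s^2 - j^2*s + j*s^3 + j*s^2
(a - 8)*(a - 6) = a^2 - 14*a + 48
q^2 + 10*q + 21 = (q + 3)*(q + 7)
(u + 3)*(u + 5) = u^2 + 8*u + 15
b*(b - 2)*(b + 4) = b^3 + 2*b^2 - 8*b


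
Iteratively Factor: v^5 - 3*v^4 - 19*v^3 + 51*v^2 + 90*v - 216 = (v - 4)*(v^4 + v^3 - 15*v^2 - 9*v + 54) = (v - 4)*(v + 3)*(v^3 - 2*v^2 - 9*v + 18) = (v - 4)*(v + 3)^2*(v^2 - 5*v + 6) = (v - 4)*(v - 2)*(v + 3)^2*(v - 3)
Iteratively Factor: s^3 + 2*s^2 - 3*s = (s - 1)*(s^2 + 3*s) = s*(s - 1)*(s + 3)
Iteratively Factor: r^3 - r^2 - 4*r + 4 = (r + 2)*(r^2 - 3*r + 2) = (r - 2)*(r + 2)*(r - 1)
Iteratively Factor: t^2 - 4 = (t + 2)*(t - 2)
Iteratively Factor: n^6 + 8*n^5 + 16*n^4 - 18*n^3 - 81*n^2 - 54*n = (n + 3)*(n^5 + 5*n^4 + n^3 - 21*n^2 - 18*n) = (n + 3)^2*(n^4 + 2*n^3 - 5*n^2 - 6*n) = (n - 2)*(n + 3)^2*(n^3 + 4*n^2 + 3*n) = n*(n - 2)*(n + 3)^2*(n^2 + 4*n + 3) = n*(n - 2)*(n + 3)^3*(n + 1)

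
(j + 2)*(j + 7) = j^2 + 9*j + 14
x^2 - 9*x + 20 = (x - 5)*(x - 4)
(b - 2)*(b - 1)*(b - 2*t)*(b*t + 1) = b^4*t - 2*b^3*t^2 - 3*b^3*t + b^3 + 6*b^2*t^2 - 3*b^2 - 4*b*t^2 + 6*b*t + 2*b - 4*t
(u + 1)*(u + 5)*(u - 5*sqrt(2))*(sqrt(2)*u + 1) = sqrt(2)*u^4 - 9*u^3 + 6*sqrt(2)*u^3 - 54*u^2 - 45*u - 30*sqrt(2)*u - 25*sqrt(2)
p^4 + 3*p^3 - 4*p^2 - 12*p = p*(p - 2)*(p + 2)*(p + 3)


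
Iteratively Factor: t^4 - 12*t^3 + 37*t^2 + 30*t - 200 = (t - 5)*(t^3 - 7*t^2 + 2*t + 40) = (t - 5)*(t - 4)*(t^2 - 3*t - 10) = (t - 5)^2*(t - 4)*(t + 2)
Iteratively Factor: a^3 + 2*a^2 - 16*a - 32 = (a + 4)*(a^2 - 2*a - 8) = (a - 4)*(a + 4)*(a + 2)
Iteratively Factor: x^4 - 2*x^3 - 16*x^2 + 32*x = (x)*(x^3 - 2*x^2 - 16*x + 32) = x*(x + 4)*(x^2 - 6*x + 8) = x*(x - 2)*(x + 4)*(x - 4)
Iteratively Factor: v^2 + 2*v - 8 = (v + 4)*(v - 2)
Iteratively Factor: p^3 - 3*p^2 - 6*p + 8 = (p - 4)*(p^2 + p - 2) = (p - 4)*(p + 2)*(p - 1)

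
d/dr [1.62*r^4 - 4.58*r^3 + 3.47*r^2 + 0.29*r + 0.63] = 6.48*r^3 - 13.74*r^2 + 6.94*r + 0.29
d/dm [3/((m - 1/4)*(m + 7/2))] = 48*(-8*m - 13)/(64*m^4 + 416*m^3 + 564*m^2 - 364*m + 49)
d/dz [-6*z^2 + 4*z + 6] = 4 - 12*z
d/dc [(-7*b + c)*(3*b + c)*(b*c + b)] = b*(-21*b^2 - 8*b*c - 4*b + 3*c^2 + 2*c)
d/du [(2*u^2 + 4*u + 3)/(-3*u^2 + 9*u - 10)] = (30*u^2 - 22*u - 67)/(9*u^4 - 54*u^3 + 141*u^2 - 180*u + 100)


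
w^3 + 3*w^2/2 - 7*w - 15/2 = (w - 5/2)*(w + 1)*(w + 3)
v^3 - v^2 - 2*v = v*(v - 2)*(v + 1)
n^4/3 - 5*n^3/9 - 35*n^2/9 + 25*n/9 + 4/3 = (n/3 + 1)*(n - 4)*(n - 1)*(n + 1/3)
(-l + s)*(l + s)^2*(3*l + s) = -3*l^4 - 4*l^3*s + 2*l^2*s^2 + 4*l*s^3 + s^4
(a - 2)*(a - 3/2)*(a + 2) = a^3 - 3*a^2/2 - 4*a + 6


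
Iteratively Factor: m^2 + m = (m)*(m + 1)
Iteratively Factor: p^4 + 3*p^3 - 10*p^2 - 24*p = (p)*(p^3 + 3*p^2 - 10*p - 24) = p*(p + 2)*(p^2 + p - 12) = p*(p - 3)*(p + 2)*(p + 4)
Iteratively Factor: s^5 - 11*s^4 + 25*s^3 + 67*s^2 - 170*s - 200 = (s - 4)*(s^4 - 7*s^3 - 3*s^2 + 55*s + 50) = (s - 4)*(s + 2)*(s^3 - 9*s^2 + 15*s + 25) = (s - 5)*(s - 4)*(s + 2)*(s^2 - 4*s - 5) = (s - 5)^2*(s - 4)*(s + 2)*(s + 1)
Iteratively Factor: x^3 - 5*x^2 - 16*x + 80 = (x - 5)*(x^2 - 16) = (x - 5)*(x - 4)*(x + 4)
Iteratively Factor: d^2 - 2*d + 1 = (d - 1)*(d - 1)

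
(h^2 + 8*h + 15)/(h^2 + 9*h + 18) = (h + 5)/(h + 6)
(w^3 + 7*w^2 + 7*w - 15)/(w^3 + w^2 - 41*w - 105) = (w - 1)/(w - 7)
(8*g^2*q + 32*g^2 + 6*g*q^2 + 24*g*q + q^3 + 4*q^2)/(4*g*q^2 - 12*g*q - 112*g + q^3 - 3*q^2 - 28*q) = (2*g + q)/(q - 7)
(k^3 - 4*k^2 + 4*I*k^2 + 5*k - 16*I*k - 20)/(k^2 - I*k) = k - 4 + 5*I - 20*I/k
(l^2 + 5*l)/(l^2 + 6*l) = (l + 5)/(l + 6)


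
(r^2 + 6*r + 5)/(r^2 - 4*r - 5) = (r + 5)/(r - 5)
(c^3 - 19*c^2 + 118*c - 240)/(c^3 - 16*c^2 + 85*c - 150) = (c - 8)/(c - 5)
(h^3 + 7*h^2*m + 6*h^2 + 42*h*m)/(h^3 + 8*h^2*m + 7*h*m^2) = (h + 6)/(h + m)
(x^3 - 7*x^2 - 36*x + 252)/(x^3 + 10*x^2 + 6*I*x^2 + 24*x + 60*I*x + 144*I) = (x^2 - 13*x + 42)/(x^2 + x*(4 + 6*I) + 24*I)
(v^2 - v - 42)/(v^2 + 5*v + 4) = (v^2 - v - 42)/(v^2 + 5*v + 4)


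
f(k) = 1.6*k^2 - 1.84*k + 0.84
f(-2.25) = 13.08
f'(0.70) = 0.40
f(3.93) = 18.32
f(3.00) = 9.72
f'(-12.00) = -40.24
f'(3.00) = 7.76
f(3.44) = 13.44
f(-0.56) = 2.37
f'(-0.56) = -3.63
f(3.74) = 16.34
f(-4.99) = 49.86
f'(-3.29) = -12.37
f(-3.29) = 24.21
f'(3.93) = 10.74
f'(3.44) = 9.17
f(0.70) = 0.34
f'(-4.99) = -17.81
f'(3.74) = 10.13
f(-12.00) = 253.32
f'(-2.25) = -9.04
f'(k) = 3.2*k - 1.84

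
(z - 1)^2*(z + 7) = z^3 + 5*z^2 - 13*z + 7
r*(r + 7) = r^2 + 7*r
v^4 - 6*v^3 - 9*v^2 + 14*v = v*(v - 7)*(v - 1)*(v + 2)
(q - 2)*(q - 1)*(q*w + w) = q^3*w - 2*q^2*w - q*w + 2*w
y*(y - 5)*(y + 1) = y^3 - 4*y^2 - 5*y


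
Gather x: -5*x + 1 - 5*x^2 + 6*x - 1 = -5*x^2 + x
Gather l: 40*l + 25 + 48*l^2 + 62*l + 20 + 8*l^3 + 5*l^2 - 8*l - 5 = 8*l^3 + 53*l^2 + 94*l + 40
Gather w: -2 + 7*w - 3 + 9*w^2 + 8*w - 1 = 9*w^2 + 15*w - 6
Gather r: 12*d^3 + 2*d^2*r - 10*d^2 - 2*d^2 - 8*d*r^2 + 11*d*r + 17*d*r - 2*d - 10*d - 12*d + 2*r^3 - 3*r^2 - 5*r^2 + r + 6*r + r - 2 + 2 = 12*d^3 - 12*d^2 - 24*d + 2*r^3 + r^2*(-8*d - 8) + r*(2*d^2 + 28*d + 8)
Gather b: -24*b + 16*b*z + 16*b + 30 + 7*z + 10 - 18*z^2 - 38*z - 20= b*(16*z - 8) - 18*z^2 - 31*z + 20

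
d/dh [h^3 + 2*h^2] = h*(3*h + 4)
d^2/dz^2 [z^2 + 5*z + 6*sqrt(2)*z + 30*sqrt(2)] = 2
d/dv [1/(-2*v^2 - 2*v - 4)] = (v + 1/2)/(v^2 + v + 2)^2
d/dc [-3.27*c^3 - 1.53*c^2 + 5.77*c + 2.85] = -9.81*c^2 - 3.06*c + 5.77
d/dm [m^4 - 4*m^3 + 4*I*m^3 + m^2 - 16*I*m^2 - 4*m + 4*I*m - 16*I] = 4*m^3 + m^2*(-12 + 12*I) + m*(2 - 32*I) - 4 + 4*I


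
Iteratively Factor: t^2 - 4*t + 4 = (t - 2)*(t - 2)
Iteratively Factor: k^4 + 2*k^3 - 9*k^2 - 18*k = (k)*(k^3 + 2*k^2 - 9*k - 18) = k*(k + 3)*(k^2 - k - 6) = k*(k + 2)*(k + 3)*(k - 3)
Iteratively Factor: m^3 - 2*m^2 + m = (m - 1)*(m^2 - m) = m*(m - 1)*(m - 1)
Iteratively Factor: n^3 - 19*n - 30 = (n + 3)*(n^2 - 3*n - 10) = (n + 2)*(n + 3)*(n - 5)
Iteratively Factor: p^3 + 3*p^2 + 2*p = (p)*(p^2 + 3*p + 2) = p*(p + 1)*(p + 2)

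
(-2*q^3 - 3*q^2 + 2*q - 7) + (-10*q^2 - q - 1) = -2*q^3 - 13*q^2 + q - 8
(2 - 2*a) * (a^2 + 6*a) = -2*a^3 - 10*a^2 + 12*a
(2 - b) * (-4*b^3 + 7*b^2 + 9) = 4*b^4 - 15*b^3 + 14*b^2 - 9*b + 18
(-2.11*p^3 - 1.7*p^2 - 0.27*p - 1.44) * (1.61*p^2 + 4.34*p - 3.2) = -3.3971*p^5 - 11.8944*p^4 - 1.0607*p^3 + 1.9498*p^2 - 5.3856*p + 4.608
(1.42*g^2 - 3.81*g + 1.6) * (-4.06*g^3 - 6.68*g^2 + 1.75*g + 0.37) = -5.7652*g^5 + 5.983*g^4 + 21.4398*g^3 - 16.8301*g^2 + 1.3903*g + 0.592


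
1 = 1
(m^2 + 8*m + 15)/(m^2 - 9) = (m + 5)/(m - 3)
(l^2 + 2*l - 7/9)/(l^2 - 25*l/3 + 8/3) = (l + 7/3)/(l - 8)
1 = 1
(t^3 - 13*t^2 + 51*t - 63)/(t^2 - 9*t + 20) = (t^3 - 13*t^2 + 51*t - 63)/(t^2 - 9*t + 20)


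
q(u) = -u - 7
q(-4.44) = -2.56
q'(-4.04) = -1.00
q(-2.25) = -4.75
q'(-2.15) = -1.00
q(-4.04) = -2.96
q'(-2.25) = -1.00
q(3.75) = -10.75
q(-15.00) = 8.00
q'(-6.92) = -1.00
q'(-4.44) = -1.00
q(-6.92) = -0.08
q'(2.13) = -1.00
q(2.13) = -9.13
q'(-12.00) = -1.00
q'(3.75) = -1.00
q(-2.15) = -4.85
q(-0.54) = -6.46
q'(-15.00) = -1.00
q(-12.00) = 5.00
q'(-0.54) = -1.00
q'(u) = -1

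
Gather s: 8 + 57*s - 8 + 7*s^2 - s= 7*s^2 + 56*s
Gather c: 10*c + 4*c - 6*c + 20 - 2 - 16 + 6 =8*c + 8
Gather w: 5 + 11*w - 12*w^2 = -12*w^2 + 11*w + 5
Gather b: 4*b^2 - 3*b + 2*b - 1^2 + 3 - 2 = 4*b^2 - b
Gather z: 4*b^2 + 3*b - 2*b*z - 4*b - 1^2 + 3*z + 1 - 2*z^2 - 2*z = 4*b^2 - b - 2*z^2 + z*(1 - 2*b)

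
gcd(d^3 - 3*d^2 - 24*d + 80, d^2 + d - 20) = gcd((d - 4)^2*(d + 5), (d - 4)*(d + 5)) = d^2 + d - 20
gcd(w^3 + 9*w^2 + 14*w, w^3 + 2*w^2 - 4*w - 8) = w + 2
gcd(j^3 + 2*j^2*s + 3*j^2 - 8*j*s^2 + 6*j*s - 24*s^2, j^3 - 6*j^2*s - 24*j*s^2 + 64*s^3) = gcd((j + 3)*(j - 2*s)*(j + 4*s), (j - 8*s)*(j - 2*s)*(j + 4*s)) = -j^2 - 2*j*s + 8*s^2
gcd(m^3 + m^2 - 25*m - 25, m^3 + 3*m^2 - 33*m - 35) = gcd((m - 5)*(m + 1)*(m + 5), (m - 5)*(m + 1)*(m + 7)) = m^2 - 4*m - 5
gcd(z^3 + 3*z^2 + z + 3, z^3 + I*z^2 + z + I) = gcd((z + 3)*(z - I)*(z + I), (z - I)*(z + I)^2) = z^2 + 1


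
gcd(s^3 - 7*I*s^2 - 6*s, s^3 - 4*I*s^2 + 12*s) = s^2 - 6*I*s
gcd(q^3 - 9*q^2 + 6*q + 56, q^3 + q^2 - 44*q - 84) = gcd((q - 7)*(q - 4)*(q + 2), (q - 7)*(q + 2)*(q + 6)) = q^2 - 5*q - 14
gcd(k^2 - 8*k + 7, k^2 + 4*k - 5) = k - 1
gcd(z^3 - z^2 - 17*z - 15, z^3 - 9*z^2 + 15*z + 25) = z^2 - 4*z - 5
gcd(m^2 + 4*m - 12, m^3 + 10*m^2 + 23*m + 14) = 1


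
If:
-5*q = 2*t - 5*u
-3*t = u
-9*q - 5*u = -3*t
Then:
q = 0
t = 0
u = 0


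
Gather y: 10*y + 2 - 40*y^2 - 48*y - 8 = -40*y^2 - 38*y - 6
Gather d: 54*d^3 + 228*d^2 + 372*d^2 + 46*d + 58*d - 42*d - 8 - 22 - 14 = 54*d^3 + 600*d^2 + 62*d - 44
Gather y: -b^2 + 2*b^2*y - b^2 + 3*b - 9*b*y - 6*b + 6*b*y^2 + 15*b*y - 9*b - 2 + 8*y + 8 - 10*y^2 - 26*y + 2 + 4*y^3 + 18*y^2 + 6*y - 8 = -2*b^2 - 12*b + 4*y^3 + y^2*(6*b + 8) + y*(2*b^2 + 6*b - 12)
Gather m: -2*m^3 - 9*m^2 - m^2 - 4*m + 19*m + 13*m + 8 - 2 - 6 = -2*m^3 - 10*m^2 + 28*m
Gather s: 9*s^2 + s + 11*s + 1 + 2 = 9*s^2 + 12*s + 3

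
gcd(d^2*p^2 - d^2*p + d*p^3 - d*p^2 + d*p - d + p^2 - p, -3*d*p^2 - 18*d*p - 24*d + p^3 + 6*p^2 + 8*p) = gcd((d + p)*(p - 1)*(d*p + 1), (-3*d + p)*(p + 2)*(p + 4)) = 1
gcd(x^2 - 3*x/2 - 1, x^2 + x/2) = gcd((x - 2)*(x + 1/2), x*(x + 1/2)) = x + 1/2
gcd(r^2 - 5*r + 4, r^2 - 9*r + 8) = r - 1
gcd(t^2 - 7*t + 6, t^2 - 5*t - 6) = t - 6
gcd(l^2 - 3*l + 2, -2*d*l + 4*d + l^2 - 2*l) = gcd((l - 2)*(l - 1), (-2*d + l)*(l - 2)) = l - 2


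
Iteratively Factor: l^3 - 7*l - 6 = (l + 2)*(l^2 - 2*l - 3) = (l + 1)*(l + 2)*(l - 3)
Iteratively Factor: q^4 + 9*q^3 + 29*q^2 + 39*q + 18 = (q + 3)*(q^3 + 6*q^2 + 11*q + 6) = (q + 3)^2*(q^2 + 3*q + 2) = (q + 1)*(q + 3)^2*(q + 2)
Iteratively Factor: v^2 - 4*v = (v)*(v - 4)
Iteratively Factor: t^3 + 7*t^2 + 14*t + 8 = (t + 1)*(t^2 + 6*t + 8) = (t + 1)*(t + 4)*(t + 2)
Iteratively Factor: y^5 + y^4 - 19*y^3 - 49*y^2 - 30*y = (y + 3)*(y^4 - 2*y^3 - 13*y^2 - 10*y) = y*(y + 3)*(y^3 - 2*y^2 - 13*y - 10) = y*(y - 5)*(y + 3)*(y^2 + 3*y + 2) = y*(y - 5)*(y + 1)*(y + 3)*(y + 2)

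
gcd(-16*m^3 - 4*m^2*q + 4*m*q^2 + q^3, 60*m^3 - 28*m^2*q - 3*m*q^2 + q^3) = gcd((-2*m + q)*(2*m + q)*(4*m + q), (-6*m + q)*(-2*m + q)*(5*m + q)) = -2*m + q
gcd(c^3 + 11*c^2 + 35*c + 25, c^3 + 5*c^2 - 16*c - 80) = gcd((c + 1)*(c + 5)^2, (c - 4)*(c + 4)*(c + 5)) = c + 5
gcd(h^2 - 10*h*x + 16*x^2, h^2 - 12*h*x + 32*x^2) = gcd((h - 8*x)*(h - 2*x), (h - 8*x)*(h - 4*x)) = -h + 8*x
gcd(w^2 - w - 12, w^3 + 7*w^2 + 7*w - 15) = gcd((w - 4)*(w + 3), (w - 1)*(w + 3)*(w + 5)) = w + 3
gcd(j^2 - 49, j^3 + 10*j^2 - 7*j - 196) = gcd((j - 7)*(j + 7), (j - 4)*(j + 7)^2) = j + 7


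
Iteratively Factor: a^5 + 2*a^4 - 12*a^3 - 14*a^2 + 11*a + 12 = (a - 1)*(a^4 + 3*a^3 - 9*a^2 - 23*a - 12) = (a - 3)*(a - 1)*(a^3 + 6*a^2 + 9*a + 4) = (a - 3)*(a - 1)*(a + 4)*(a^2 + 2*a + 1) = (a - 3)*(a - 1)*(a + 1)*(a + 4)*(a + 1)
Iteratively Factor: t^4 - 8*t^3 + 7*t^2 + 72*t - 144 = (t - 4)*(t^3 - 4*t^2 - 9*t + 36) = (t - 4)*(t - 3)*(t^2 - t - 12) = (t - 4)*(t - 3)*(t + 3)*(t - 4)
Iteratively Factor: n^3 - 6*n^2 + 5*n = (n - 1)*(n^2 - 5*n) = n*(n - 1)*(n - 5)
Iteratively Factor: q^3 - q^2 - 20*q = (q - 5)*(q^2 + 4*q) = (q - 5)*(q + 4)*(q)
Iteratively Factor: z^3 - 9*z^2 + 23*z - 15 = (z - 5)*(z^2 - 4*z + 3) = (z - 5)*(z - 3)*(z - 1)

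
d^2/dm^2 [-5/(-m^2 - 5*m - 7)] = 10*(-m^2 - 5*m + (2*m + 5)^2 - 7)/(m^2 + 5*m + 7)^3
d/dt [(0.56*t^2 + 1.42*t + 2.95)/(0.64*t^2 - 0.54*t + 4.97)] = (-1.2112*t^2 + 1.7904*t + 8.6504)/(0.4096*t^4 - 0.6912*t^3 + 6.6532*t^2 - 5.3676*t + 24.7009)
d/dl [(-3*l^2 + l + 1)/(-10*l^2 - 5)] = (2*l^2 + 10*l - 1)/(5*(4*l^4 + 4*l^2 + 1))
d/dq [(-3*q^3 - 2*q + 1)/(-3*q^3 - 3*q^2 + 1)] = (9*q^4 - 12*q^3 - 6*q^2 + 6*q - 2)/(9*q^6 + 18*q^5 + 9*q^4 - 6*q^3 - 6*q^2 + 1)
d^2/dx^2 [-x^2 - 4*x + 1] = -2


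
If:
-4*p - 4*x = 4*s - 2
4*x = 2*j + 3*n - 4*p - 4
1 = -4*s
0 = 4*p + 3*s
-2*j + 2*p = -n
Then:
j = 65/64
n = 53/32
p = 3/16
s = -1/4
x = 9/16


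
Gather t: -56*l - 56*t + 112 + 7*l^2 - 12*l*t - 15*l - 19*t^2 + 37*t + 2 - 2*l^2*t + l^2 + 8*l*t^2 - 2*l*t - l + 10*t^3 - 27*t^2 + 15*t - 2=8*l^2 - 72*l + 10*t^3 + t^2*(8*l - 46) + t*(-2*l^2 - 14*l - 4) + 112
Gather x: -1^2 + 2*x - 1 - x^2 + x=-x^2 + 3*x - 2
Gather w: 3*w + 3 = 3*w + 3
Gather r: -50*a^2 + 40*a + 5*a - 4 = -50*a^2 + 45*a - 4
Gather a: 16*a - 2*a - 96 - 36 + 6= 14*a - 126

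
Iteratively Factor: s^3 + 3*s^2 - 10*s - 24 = (s - 3)*(s^2 + 6*s + 8) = (s - 3)*(s + 4)*(s + 2)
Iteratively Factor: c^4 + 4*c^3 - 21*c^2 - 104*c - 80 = (c - 5)*(c^3 + 9*c^2 + 24*c + 16) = (c - 5)*(c + 4)*(c^2 + 5*c + 4) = (c - 5)*(c + 1)*(c + 4)*(c + 4)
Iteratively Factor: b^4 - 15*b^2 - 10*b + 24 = (b + 3)*(b^3 - 3*b^2 - 6*b + 8) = (b - 4)*(b + 3)*(b^2 + b - 2) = (b - 4)*(b + 2)*(b + 3)*(b - 1)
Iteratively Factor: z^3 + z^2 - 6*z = (z + 3)*(z^2 - 2*z) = z*(z + 3)*(z - 2)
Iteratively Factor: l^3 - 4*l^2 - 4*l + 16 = (l - 2)*(l^2 - 2*l - 8) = (l - 4)*(l - 2)*(l + 2)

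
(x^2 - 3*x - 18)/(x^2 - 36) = (x + 3)/(x + 6)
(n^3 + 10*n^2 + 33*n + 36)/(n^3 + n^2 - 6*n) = (n^2 + 7*n + 12)/(n*(n - 2))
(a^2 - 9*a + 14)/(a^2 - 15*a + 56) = (a - 2)/(a - 8)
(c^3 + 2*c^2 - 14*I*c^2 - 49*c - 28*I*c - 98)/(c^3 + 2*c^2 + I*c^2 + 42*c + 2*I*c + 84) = (c^2 - 14*I*c - 49)/(c^2 + I*c + 42)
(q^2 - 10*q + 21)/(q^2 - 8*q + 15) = (q - 7)/(q - 5)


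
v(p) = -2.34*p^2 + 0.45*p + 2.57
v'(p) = 0.45 - 4.68*p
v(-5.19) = -62.80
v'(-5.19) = 24.74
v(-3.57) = -28.86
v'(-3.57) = 17.16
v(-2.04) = -8.09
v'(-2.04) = 10.00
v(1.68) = -3.28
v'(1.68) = -7.41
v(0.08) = 2.59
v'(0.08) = 0.08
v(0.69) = 1.77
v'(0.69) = -2.78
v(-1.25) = -1.65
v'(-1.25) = 6.30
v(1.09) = 0.28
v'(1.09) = -4.65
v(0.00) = 2.57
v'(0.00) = 0.45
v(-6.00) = -84.37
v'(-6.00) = 28.53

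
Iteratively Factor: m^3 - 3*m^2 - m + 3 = (m - 3)*(m^2 - 1) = (m - 3)*(m - 1)*(m + 1)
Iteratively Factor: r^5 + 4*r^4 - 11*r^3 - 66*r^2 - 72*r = (r)*(r^4 + 4*r^3 - 11*r^2 - 66*r - 72) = r*(r + 2)*(r^3 + 2*r^2 - 15*r - 36) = r*(r + 2)*(r + 3)*(r^2 - r - 12) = r*(r - 4)*(r + 2)*(r + 3)*(r + 3)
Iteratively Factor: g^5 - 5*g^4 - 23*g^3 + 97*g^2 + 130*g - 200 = (g - 5)*(g^4 - 23*g^2 - 18*g + 40) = (g - 5)*(g + 4)*(g^3 - 4*g^2 - 7*g + 10) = (g - 5)^2*(g + 4)*(g^2 + g - 2) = (g - 5)^2*(g - 1)*(g + 4)*(g + 2)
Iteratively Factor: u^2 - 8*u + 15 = (u - 5)*(u - 3)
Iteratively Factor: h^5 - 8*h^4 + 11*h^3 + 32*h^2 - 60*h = (h)*(h^4 - 8*h^3 + 11*h^2 + 32*h - 60) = h*(h - 2)*(h^3 - 6*h^2 - h + 30) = h*(h - 2)*(h + 2)*(h^2 - 8*h + 15) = h*(h - 5)*(h - 2)*(h + 2)*(h - 3)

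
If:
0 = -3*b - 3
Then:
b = -1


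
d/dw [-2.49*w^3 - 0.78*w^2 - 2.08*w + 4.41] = -7.47*w^2 - 1.56*w - 2.08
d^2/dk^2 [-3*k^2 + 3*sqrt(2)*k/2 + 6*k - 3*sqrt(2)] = -6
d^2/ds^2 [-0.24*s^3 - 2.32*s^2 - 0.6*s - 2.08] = -1.44*s - 4.64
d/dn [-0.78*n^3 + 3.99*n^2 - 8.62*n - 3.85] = -2.34*n^2 + 7.98*n - 8.62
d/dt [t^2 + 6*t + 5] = 2*t + 6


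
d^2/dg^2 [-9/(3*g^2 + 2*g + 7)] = 18*(9*g^2 + 6*g - 4*(3*g + 1)^2 + 21)/(3*g^2 + 2*g + 7)^3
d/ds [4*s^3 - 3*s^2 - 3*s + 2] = 12*s^2 - 6*s - 3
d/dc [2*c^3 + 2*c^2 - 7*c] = 6*c^2 + 4*c - 7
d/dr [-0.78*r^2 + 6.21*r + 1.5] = 6.21 - 1.56*r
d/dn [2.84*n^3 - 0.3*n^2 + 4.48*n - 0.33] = 8.52*n^2 - 0.6*n + 4.48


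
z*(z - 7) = z^2 - 7*z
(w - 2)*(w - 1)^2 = w^3 - 4*w^2 + 5*w - 2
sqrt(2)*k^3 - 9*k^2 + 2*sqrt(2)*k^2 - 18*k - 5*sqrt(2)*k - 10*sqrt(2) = (k + 2)*(k - 5*sqrt(2))*(sqrt(2)*k + 1)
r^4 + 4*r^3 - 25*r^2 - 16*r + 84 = (r - 3)*(r - 2)*(r + 2)*(r + 7)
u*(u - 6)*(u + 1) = u^3 - 5*u^2 - 6*u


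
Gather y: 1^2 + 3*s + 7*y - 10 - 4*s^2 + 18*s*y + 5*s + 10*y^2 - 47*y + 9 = -4*s^2 + 8*s + 10*y^2 + y*(18*s - 40)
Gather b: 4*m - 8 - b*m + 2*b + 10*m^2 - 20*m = b*(2 - m) + 10*m^2 - 16*m - 8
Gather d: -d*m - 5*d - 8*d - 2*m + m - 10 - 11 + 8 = d*(-m - 13) - m - 13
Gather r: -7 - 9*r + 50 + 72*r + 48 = 63*r + 91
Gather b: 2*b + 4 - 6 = 2*b - 2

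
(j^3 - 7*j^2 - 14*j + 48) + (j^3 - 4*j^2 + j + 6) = 2*j^3 - 11*j^2 - 13*j + 54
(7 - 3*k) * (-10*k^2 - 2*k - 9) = 30*k^3 - 64*k^2 + 13*k - 63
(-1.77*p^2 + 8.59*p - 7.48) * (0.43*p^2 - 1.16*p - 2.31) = -0.7611*p^4 + 5.7469*p^3 - 9.0921*p^2 - 11.1661*p + 17.2788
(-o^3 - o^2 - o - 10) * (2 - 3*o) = 3*o^4 + o^3 + o^2 + 28*o - 20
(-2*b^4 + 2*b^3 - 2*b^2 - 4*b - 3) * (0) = 0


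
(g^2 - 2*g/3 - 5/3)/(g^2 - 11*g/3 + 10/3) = (g + 1)/(g - 2)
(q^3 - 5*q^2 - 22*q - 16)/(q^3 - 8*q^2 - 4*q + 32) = (q + 1)/(q - 2)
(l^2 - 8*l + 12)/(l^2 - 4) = (l - 6)/(l + 2)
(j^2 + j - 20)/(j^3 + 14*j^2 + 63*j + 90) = (j - 4)/(j^2 + 9*j + 18)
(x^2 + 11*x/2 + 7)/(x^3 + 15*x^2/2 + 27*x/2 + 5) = (2*x + 7)/(2*x^2 + 11*x + 5)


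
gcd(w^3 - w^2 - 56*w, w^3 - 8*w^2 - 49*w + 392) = w^2 - w - 56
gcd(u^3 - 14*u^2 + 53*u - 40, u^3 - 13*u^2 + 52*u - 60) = u - 5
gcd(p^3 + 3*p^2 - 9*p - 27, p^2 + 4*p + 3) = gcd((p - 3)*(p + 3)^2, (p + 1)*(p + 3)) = p + 3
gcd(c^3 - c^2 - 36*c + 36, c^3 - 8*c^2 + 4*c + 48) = c - 6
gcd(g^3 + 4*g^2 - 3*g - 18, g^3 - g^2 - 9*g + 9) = g + 3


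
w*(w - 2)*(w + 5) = w^3 + 3*w^2 - 10*w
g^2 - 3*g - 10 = (g - 5)*(g + 2)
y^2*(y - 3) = y^3 - 3*y^2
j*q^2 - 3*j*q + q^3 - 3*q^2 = q*(j + q)*(q - 3)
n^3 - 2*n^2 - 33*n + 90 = (n - 5)*(n - 3)*(n + 6)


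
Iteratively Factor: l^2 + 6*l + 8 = (l + 2)*(l + 4)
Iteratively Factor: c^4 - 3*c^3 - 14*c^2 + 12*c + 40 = (c + 2)*(c^3 - 5*c^2 - 4*c + 20) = (c - 5)*(c + 2)*(c^2 - 4) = (c - 5)*(c - 2)*(c + 2)*(c + 2)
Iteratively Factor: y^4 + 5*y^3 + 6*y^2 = (y + 3)*(y^3 + 2*y^2) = y*(y + 3)*(y^2 + 2*y) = y^2*(y + 3)*(y + 2)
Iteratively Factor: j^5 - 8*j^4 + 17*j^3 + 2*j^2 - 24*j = (j)*(j^4 - 8*j^3 + 17*j^2 + 2*j - 24) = j*(j - 2)*(j^3 - 6*j^2 + 5*j + 12) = j*(j - 4)*(j - 2)*(j^2 - 2*j - 3) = j*(j - 4)*(j - 3)*(j - 2)*(j + 1)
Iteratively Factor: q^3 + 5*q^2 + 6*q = (q + 3)*(q^2 + 2*q) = q*(q + 3)*(q + 2)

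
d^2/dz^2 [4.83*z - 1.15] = 0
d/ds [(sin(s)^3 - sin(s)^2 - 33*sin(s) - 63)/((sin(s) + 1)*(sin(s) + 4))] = (sin(s)^4 + 10*sin(s)^3 + 40*sin(s)^2 + 118*sin(s) + 183)*cos(s)/((sin(s) + 1)^2*(sin(s) + 4)^2)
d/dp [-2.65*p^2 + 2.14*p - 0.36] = 2.14 - 5.3*p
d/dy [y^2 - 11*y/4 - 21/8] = 2*y - 11/4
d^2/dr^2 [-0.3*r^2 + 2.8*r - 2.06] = -0.600000000000000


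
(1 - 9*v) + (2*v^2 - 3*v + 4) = 2*v^2 - 12*v + 5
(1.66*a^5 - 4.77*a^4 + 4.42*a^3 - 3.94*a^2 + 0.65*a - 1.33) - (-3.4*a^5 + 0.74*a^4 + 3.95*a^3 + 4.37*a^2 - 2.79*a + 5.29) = 5.06*a^5 - 5.51*a^4 + 0.47*a^3 - 8.31*a^2 + 3.44*a - 6.62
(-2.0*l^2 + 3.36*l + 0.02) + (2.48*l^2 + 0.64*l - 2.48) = 0.48*l^2 + 4.0*l - 2.46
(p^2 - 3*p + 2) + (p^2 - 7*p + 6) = 2*p^2 - 10*p + 8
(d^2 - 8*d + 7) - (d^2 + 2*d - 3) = 10 - 10*d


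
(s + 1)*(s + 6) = s^2 + 7*s + 6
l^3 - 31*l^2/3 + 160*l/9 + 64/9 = (l - 8)*(l - 8/3)*(l + 1/3)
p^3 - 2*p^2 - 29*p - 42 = (p - 7)*(p + 2)*(p + 3)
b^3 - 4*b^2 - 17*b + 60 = (b - 5)*(b - 3)*(b + 4)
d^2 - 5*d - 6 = (d - 6)*(d + 1)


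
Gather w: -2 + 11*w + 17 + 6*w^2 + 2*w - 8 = 6*w^2 + 13*w + 7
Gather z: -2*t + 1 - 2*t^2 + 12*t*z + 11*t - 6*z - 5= -2*t^2 + 9*t + z*(12*t - 6) - 4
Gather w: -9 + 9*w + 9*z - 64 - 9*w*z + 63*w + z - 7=w*(72 - 9*z) + 10*z - 80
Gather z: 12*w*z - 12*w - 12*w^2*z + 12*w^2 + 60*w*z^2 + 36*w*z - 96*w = 12*w^2 + 60*w*z^2 - 108*w + z*(-12*w^2 + 48*w)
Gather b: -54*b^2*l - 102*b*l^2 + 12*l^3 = -54*b^2*l - 102*b*l^2 + 12*l^3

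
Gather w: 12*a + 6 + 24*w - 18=12*a + 24*w - 12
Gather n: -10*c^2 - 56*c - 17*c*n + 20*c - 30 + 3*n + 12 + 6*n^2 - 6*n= -10*c^2 - 36*c + 6*n^2 + n*(-17*c - 3) - 18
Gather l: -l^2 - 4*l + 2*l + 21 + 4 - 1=-l^2 - 2*l + 24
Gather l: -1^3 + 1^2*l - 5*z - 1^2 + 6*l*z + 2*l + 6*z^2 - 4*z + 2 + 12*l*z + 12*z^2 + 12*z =l*(18*z + 3) + 18*z^2 + 3*z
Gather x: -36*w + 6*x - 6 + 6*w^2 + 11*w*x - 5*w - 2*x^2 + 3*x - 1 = 6*w^2 - 41*w - 2*x^2 + x*(11*w + 9) - 7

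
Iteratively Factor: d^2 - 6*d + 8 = (d - 4)*(d - 2)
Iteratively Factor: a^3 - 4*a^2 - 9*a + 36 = (a - 4)*(a^2 - 9) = (a - 4)*(a - 3)*(a + 3)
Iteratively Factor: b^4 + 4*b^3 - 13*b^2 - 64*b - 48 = (b + 1)*(b^3 + 3*b^2 - 16*b - 48) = (b - 4)*(b + 1)*(b^2 + 7*b + 12) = (b - 4)*(b + 1)*(b + 4)*(b + 3)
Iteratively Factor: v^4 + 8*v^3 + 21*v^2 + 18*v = (v)*(v^3 + 8*v^2 + 21*v + 18) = v*(v + 3)*(v^2 + 5*v + 6) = v*(v + 2)*(v + 3)*(v + 3)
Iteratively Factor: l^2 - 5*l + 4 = (l - 4)*(l - 1)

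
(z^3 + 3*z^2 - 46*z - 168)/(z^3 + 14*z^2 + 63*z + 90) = (z^2 - 3*z - 28)/(z^2 + 8*z + 15)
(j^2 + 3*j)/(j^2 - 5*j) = (j + 3)/(j - 5)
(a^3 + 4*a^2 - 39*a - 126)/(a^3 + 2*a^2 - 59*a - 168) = (a - 6)/(a - 8)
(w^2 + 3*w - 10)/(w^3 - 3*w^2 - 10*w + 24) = (w + 5)/(w^2 - w - 12)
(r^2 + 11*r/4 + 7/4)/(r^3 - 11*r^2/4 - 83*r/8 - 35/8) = 2*(r + 1)/(2*r^2 - 9*r - 5)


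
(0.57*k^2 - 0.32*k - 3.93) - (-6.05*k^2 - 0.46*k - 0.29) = 6.62*k^2 + 0.14*k - 3.64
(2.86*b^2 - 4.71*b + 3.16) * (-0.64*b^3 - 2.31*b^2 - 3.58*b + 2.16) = -1.8304*b^5 - 3.5922*b^4 - 1.3811*b^3 + 15.7398*b^2 - 21.4864*b + 6.8256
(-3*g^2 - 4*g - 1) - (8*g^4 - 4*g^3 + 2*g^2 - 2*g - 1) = -8*g^4 + 4*g^3 - 5*g^2 - 2*g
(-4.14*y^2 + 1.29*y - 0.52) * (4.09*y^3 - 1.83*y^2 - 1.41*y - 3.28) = -16.9326*y^5 + 12.8523*y^4 + 1.3499*y^3 + 12.7119*y^2 - 3.498*y + 1.7056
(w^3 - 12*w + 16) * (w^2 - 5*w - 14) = w^5 - 5*w^4 - 26*w^3 + 76*w^2 + 88*w - 224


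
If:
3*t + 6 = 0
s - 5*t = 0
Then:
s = -10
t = -2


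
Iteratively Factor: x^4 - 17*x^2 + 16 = (x - 1)*(x^3 + x^2 - 16*x - 16) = (x - 1)*(x + 4)*(x^2 - 3*x - 4) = (x - 1)*(x + 1)*(x + 4)*(x - 4)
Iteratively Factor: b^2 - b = (b - 1)*(b)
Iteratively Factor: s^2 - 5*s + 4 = (s - 4)*(s - 1)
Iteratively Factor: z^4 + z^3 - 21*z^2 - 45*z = (z + 3)*(z^3 - 2*z^2 - 15*z) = (z - 5)*(z + 3)*(z^2 + 3*z) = (z - 5)*(z + 3)^2*(z)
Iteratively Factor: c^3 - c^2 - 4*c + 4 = (c + 2)*(c^2 - 3*c + 2) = (c - 1)*(c + 2)*(c - 2)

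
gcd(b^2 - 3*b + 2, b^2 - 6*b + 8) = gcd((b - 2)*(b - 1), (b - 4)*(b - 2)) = b - 2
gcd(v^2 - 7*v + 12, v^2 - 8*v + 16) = v - 4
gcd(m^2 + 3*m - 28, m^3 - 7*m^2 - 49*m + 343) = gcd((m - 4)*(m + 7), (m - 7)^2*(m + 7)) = m + 7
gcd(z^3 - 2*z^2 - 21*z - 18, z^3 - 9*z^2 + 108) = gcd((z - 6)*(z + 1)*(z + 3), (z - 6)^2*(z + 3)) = z^2 - 3*z - 18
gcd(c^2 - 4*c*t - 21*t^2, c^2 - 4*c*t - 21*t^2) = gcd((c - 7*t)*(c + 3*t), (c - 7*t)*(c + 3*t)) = -c^2 + 4*c*t + 21*t^2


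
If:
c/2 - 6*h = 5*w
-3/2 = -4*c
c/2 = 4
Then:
No Solution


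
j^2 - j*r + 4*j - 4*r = (j + 4)*(j - r)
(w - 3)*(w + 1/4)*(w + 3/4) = w^3 - 2*w^2 - 45*w/16 - 9/16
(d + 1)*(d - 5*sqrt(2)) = d^2 - 5*sqrt(2)*d + d - 5*sqrt(2)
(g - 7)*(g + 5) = g^2 - 2*g - 35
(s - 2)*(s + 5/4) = s^2 - 3*s/4 - 5/2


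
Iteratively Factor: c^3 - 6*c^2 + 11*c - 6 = (c - 3)*(c^2 - 3*c + 2) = (c - 3)*(c - 1)*(c - 2)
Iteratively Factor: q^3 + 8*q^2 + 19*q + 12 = (q + 3)*(q^2 + 5*q + 4) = (q + 3)*(q + 4)*(q + 1)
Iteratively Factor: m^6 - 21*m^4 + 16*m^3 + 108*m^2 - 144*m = (m - 2)*(m^5 + 2*m^4 - 17*m^3 - 18*m^2 + 72*m) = (m - 2)^2*(m^4 + 4*m^3 - 9*m^2 - 36*m) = (m - 2)^2*(m + 3)*(m^3 + m^2 - 12*m) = (m - 3)*(m - 2)^2*(m + 3)*(m^2 + 4*m) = m*(m - 3)*(m - 2)^2*(m + 3)*(m + 4)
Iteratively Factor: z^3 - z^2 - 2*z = (z - 2)*(z^2 + z) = z*(z - 2)*(z + 1)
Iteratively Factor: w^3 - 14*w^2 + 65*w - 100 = (w - 4)*(w^2 - 10*w + 25) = (w - 5)*(w - 4)*(w - 5)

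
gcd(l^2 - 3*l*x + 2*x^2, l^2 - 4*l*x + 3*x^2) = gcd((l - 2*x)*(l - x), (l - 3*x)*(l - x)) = -l + x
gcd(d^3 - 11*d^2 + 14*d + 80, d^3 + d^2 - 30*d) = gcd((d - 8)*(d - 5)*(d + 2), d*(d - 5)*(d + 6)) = d - 5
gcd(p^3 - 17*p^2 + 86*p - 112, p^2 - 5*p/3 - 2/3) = p - 2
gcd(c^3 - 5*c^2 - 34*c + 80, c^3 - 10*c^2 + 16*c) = c^2 - 10*c + 16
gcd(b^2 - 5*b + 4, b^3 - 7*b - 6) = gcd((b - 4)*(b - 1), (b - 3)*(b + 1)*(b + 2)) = 1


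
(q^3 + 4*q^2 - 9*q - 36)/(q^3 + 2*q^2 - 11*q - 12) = (q + 3)/(q + 1)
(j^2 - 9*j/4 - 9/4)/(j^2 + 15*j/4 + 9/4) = (j - 3)/(j + 3)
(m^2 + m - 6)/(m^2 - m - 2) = (m + 3)/(m + 1)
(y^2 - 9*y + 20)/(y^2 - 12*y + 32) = (y - 5)/(y - 8)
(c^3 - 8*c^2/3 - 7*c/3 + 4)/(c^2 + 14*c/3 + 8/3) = (3*c^3 - 8*c^2 - 7*c + 12)/(3*c^2 + 14*c + 8)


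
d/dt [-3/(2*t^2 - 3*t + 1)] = 3*(4*t - 3)/(2*t^2 - 3*t + 1)^2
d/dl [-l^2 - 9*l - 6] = -2*l - 9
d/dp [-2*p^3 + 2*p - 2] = 2 - 6*p^2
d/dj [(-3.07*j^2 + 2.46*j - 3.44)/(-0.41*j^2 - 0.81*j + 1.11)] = (3.4953*j^2 - 9.6362*j - 0.0557999999999996)/(0.1681*j^4 + 0.6642*j^3 - 0.2541*j^2 - 1.7982*j + 1.2321)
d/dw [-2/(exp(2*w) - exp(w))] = 2*(2*exp(w) - 1)*exp(-w)/(1 - exp(w))^2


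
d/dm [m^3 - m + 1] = 3*m^2 - 1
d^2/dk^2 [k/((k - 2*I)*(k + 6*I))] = 2*(k^3 - 36*k - 48*I)/(k^6 + 12*I*k^5 - 12*k^4 + 224*I*k^3 - 144*k^2 + 1728*I*k + 1728)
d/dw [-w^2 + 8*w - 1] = 8 - 2*w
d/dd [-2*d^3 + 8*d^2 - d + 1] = -6*d^2 + 16*d - 1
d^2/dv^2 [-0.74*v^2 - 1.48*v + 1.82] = -1.48000000000000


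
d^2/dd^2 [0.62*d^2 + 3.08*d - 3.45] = 1.24000000000000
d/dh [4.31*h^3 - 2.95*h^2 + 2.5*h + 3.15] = 12.93*h^2 - 5.9*h + 2.5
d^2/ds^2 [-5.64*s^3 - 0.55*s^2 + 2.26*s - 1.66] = -33.84*s - 1.1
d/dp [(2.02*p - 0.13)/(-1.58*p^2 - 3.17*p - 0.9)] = (3.1916*p^2 - 0.4108*p - 2.2301)/(2.4964*p^4 + 10.0172*p^3 + 12.8929*p^2 + 5.706*p + 0.81)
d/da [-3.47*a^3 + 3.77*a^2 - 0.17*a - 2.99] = -10.41*a^2 + 7.54*a - 0.17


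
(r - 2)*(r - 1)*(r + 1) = r^3 - 2*r^2 - r + 2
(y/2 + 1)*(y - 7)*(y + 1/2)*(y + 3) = y^4/2 - 3*y^3/4 - 15*y^2 - 113*y/4 - 21/2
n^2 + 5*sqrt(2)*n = n*(n + 5*sqrt(2))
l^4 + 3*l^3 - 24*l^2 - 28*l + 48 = (l - 4)*(l - 1)*(l + 2)*(l + 6)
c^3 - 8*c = c*(c - 2*sqrt(2))*(c + 2*sqrt(2))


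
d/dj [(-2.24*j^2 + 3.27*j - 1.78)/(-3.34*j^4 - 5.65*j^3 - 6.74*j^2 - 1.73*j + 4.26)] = (-14.9632*j^5 + 20.1094*j^4 + 13.1702*j^3 - 4.25600000000001*j^2 - 43.0792*j + 10.8508)/(11.1556*j^8 + 37.742*j^7 + 76.9457*j^6 + 87.7184*j^5 + 36.5198*j^4 - 24.8176*j^3 - 54.4319*j^2 - 14.7396*j + 18.1476)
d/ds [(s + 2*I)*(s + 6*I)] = 2*s + 8*I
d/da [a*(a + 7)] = 2*a + 7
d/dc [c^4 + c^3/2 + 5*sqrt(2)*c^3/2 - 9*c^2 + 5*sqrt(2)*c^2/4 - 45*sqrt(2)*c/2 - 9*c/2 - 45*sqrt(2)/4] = 4*c^3 + 3*c^2/2 + 15*sqrt(2)*c^2/2 - 18*c + 5*sqrt(2)*c/2 - 45*sqrt(2)/2 - 9/2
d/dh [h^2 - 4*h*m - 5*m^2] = 2*h - 4*m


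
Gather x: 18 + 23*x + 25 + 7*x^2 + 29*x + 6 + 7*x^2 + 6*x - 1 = 14*x^2 + 58*x + 48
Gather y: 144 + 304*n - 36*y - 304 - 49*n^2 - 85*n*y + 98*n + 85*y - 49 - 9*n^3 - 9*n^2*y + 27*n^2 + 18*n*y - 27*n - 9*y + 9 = -9*n^3 - 22*n^2 + 375*n + y*(-9*n^2 - 67*n + 40) - 200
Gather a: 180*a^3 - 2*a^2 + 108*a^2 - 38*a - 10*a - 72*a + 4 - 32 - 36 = 180*a^3 + 106*a^2 - 120*a - 64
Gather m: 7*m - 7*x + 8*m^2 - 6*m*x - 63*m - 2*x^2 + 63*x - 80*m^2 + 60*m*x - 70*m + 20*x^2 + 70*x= -72*m^2 + m*(54*x - 126) + 18*x^2 + 126*x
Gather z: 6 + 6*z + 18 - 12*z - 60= -6*z - 36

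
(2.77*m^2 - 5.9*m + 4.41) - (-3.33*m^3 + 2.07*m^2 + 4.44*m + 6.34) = 3.33*m^3 + 0.7*m^2 - 10.34*m - 1.93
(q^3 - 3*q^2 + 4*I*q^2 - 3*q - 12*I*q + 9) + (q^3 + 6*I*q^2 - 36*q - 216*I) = 2*q^3 - 3*q^2 + 10*I*q^2 - 39*q - 12*I*q + 9 - 216*I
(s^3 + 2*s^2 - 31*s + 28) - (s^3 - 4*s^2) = 6*s^2 - 31*s + 28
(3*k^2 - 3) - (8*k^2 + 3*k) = -5*k^2 - 3*k - 3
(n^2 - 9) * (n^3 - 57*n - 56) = n^5 - 66*n^3 - 56*n^2 + 513*n + 504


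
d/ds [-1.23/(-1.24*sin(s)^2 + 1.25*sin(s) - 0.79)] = (1.5375 - 3.0504*sin(s))*cos(s)/(1.24*sin(s)^2 - 1.25*sin(s) + 0.79)^2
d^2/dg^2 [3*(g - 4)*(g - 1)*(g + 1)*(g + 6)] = 36*g^2 + 36*g - 150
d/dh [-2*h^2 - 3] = -4*h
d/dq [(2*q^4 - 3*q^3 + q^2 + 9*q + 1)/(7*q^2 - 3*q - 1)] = (28*q^5 - 39*q^4 + 10*q^3 - 57*q^2 - 16*q - 6)/(49*q^4 - 42*q^3 - 5*q^2 + 6*q + 1)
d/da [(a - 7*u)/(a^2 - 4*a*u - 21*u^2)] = -1/(a^2 + 6*a*u + 9*u^2)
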